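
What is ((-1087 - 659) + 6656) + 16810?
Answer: 21720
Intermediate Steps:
((-1087 - 659) + 6656) + 16810 = (-1746 + 6656) + 16810 = 4910 + 16810 = 21720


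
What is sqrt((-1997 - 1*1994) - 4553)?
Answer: 4*I*sqrt(534) ≈ 92.434*I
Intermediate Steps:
sqrt((-1997 - 1*1994) - 4553) = sqrt((-1997 - 1994) - 4553) = sqrt(-3991 - 4553) = sqrt(-8544) = 4*I*sqrt(534)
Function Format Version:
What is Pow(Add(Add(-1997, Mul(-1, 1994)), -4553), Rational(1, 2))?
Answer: Mul(4, I, Pow(534, Rational(1, 2))) ≈ Mul(92.434, I)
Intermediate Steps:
Pow(Add(Add(-1997, Mul(-1, 1994)), -4553), Rational(1, 2)) = Pow(Add(Add(-1997, -1994), -4553), Rational(1, 2)) = Pow(Add(-3991, -4553), Rational(1, 2)) = Pow(-8544, Rational(1, 2)) = Mul(4, I, Pow(534, Rational(1, 2)))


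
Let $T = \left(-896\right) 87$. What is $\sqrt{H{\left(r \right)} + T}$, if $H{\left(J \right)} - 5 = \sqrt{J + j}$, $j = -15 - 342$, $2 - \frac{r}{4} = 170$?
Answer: $\sqrt{-77947 + 7 i \sqrt{21}} \approx 0.057 + 279.19 i$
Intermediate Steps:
$r = -672$ ($r = 8 - 680 = -672$)
$j = -357$ ($j = -15 - 342 = -357$)
$H{\left(J \right)} = 5 + \sqrt{-357 + J}$ ($H{\left(J \right)} = 5 + \sqrt{J - 357} = 5 + \sqrt{-357 + J}$)
$T = -77952$
$\sqrt{H{\left(r \right)} + T} = \sqrt{\left(5 + \sqrt{-357 - 672}\right) - 77952} = \sqrt{\left(5 + \sqrt{-1029}\right) - 77952} = \sqrt{\left(5 + 7 i \sqrt{21}\right) - 77952} = \sqrt{-77947 + 7 i \sqrt{21}}$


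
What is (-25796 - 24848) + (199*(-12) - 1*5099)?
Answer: -58131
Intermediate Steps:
(-25796 - 24848) + (199*(-12) - 1*5099) = -50644 + (-2388 - 5099) = -50644 - 7487 = -58131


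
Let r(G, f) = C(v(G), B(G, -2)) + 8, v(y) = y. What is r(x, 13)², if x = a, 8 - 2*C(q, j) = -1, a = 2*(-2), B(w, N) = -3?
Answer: 625/4 ≈ 156.25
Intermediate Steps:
a = -4
C(q, j) = 9/2 (C(q, j) = 4 - ½*(-1) = 4 + ½ = 9/2)
x = -4
r(G, f) = 25/2 (r(G, f) = 9/2 + 8 = 25/2)
r(x, 13)² = (25/2)² = 625/4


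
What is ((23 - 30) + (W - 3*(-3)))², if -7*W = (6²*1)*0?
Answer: 4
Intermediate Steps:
W = 0 (W = -6²*1*0/7 = -36*1*0/7 = -36*0/7 = -⅐*0 = 0)
((23 - 30) + (W - 3*(-3)))² = ((23 - 30) + (0 - 3*(-3)))² = (-7 + (0 + 9))² = (-7 + 9)² = 2² = 4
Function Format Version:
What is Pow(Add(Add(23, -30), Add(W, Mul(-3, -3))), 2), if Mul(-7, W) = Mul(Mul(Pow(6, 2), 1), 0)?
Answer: 4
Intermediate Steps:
W = 0 (W = Mul(Rational(-1, 7), Mul(Mul(Pow(6, 2), 1), 0)) = Mul(Rational(-1, 7), Mul(Mul(36, 1), 0)) = Mul(Rational(-1, 7), Mul(36, 0)) = Mul(Rational(-1, 7), 0) = 0)
Pow(Add(Add(23, -30), Add(W, Mul(-3, -3))), 2) = Pow(Add(Add(23, -30), Add(0, Mul(-3, -3))), 2) = Pow(Add(-7, Add(0, 9)), 2) = Pow(Add(-7, 9), 2) = Pow(2, 2) = 4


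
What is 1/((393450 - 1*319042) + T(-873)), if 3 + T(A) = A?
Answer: 1/73532 ≈ 1.3600e-5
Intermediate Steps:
T(A) = -3 + A
1/((393450 - 1*319042) + T(-873)) = 1/((393450 - 1*319042) + (-3 - 873)) = 1/((393450 - 319042) - 876) = 1/(74408 - 876) = 1/73532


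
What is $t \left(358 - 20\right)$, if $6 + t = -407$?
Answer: $-139594$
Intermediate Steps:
$t = -413$ ($t = -6 - 407 = -413$)
$t \left(358 - 20\right) = - 413 \left(358 - 20\right) = \left(-413\right) 338 = -139594$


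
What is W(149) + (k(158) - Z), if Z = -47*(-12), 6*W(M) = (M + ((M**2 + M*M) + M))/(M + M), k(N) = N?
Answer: -381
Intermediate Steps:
W(M) = (2*M + 2*M**2)/(12*M) (W(M) = ((M + ((M**2 + M*M) + M))/(M + M))/6 = ((M + ((M**2 + M**2) + M))/((2*M)))/6 = ((M + (2*M**2 + M))*(1/(2*M)))/6 = ((M + (M + 2*M**2))*(1/(2*M)))/6 = ((2*M + 2*M**2)*(1/(2*M)))/6 = ((2*M + 2*M**2)/(2*M))/6 = (2*M + 2*M**2)/(12*M))
Z = 564
W(149) + (k(158) - Z) = (1/6 + (1/6)*149) + (158 - 1*564) = (1/6 + 149/6) + (158 - 564) = 25 - 406 = -381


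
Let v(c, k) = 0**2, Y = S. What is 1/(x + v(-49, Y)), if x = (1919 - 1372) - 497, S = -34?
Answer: 1/50 ≈ 0.020000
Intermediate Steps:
Y = -34
v(c, k) = 0
x = 50 (x = 547 - 497 = 50)
1/(x + v(-49, Y)) = 1/(50 + 0) = 1/50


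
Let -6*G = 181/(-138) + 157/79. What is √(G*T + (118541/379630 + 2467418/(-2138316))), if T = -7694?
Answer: √117711281300974360790527919481770/368746024224090 ≈ 29.423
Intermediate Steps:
G = -7367/65412 (G = -(181/(-138) + 157/79)/6 = -(181*(-1/138) + 157*(1/79))/6 = -(-181/138 + 157/79)/6 = -⅙*7367/10902 = -7367/65412 ≈ -0.11262)
√(G*T + (118541/379630 + 2467418/(-2138316))) = √(-7367/65412*(-7694) + (118541/379630 + 2467418/(-2138316))) = √(28340849/32706 + (118541*(1/379630) + 2467418*(-1/2138316))) = √(28340849/32706 + (118541/379630 - 1233709/1069158)) = √(28340849/32706 - 85403472298/101471112885) = √(957661427390253659/1106238072672270) = √117711281300974360790527919481770/368746024224090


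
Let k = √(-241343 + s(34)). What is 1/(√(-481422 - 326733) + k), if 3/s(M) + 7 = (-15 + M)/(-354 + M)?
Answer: -753*I/(√136843894047 + 2259*√89795) ≈ -0.0007193*I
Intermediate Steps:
s(M) = 3/(-7 + (-15 + M)/(-354 + M))
k = I*√136843894047/753 (k = √(-241343 + (354 - 1*34)/(-821 + 2*34)) = √(-241343 + (354 - 34)/(-821 + 68)) = √(-241343 + 320/(-753)) = √(-241343 - 1/753*320) = √(-241343 - 320/753) = √(-181731599/753) = I*√136843894047/753 ≈ 491.27*I)
1/(√(-481422 - 326733) + k) = 1/(√(-481422 - 326733) + I*√136843894047/753) = 1/(√(-808155) + I*√136843894047/753) = 1/(3*I*√89795 + I*√136843894047/753)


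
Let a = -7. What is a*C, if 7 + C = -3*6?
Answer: 175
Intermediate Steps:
C = -25 (C = -7 - 3*6 = -7 - 18 = -25)
a*C = -7*(-25) = 175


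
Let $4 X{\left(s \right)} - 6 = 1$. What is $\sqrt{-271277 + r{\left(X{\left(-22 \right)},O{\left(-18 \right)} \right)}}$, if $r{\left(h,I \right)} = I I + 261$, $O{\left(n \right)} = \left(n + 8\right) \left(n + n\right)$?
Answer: $2 i \sqrt{35354} \approx 376.05 i$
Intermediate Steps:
$O{\left(n \right)} = 2 n \left(8 + n\right)$ ($O{\left(n \right)} = \left(8 + n\right) 2 n = 2 n \left(8 + n\right)$)
$X{\left(s \right)} = \frac{7}{4}$ ($X{\left(s \right)} = \frac{3}{2} + \frac{1}{4} \cdot 1 = \frac{3}{2} + \frac{1}{4} = \frac{7}{4}$)
$r{\left(h,I \right)} = 261 + I^{2}$ ($r{\left(h,I \right)} = I^{2} + 261 = 261 + I^{2}$)
$\sqrt{-271277 + r{\left(X{\left(-22 \right)},O{\left(-18 \right)} \right)}} = \sqrt{-271277 + \left(261 + \left(2 \left(-18\right) \left(8 - 18\right)\right)^{2}\right)} = \sqrt{-271277 + \left(261 + \left(2 \left(-18\right) \left(-10\right)\right)^{2}\right)} = \sqrt{-271277 + \left(261 + 360^{2}\right)} = \sqrt{-271277 + \left(261 + 129600\right)} = \sqrt{-271277 + 129861} = \sqrt{-141416} = 2 i \sqrt{35354}$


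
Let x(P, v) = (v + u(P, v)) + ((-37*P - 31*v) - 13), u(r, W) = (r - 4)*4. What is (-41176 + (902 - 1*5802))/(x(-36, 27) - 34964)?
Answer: 46076/34615 ≈ 1.3311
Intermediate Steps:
u(r, W) = -16 + 4*r (u(r, W) = (-4 + r)*4 = -16 + 4*r)
x(P, v) = -29 - 33*P - 30*v (x(P, v) = (v + (-16 + 4*P)) + ((-37*P - 31*v) - 13) = (-16 + v + 4*P) + (-13 - 37*P - 31*v) = -29 - 33*P - 30*v)
(-41176 + (902 - 1*5802))/(x(-36, 27) - 34964) = (-41176 + (902 - 1*5802))/((-29 - 33*(-36) - 30*27) - 34964) = (-41176 + (902 - 5802))/((-29 + 1188 - 810) - 34964) = (-41176 - 4900)/(349 - 34964) = -46076/(-34615) = -46076*(-1/34615) = 46076/34615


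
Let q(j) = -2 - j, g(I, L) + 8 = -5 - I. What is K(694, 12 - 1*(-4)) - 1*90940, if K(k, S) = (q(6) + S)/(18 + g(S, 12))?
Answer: -1000348/11 ≈ -90941.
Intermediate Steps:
g(I, L) = -13 - I (g(I, L) = -8 + (-5 - I) = -13 - I)
K(k, S) = (-8 + S)/(5 - S) (K(k, S) = ((-2 - 1*6) + S)/(18 + (-13 - S)) = ((-2 - 6) + S)/(5 - S) = (-8 + S)/(5 - S))
K(694, 12 - 1*(-4)) - 1*90940 = (8 - (12 - 1*(-4)))/(-5 + (12 - 1*(-4))) - 1*90940 = (8 - (12 + 4))/(-5 + (12 + 4)) - 90940 = (8 - 1*16)/(-5 + 16) - 90940 = (8 - 16)/11 - 90940 = (1/11)*(-8) - 90940 = -8/11 - 90940 = -1000348/11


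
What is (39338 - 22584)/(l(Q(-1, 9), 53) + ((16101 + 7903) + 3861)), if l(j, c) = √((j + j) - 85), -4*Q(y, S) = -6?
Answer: 466850210/776458307 - 16754*I*√82/776458307 ≈ 0.60126 - 0.00019539*I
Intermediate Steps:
Q(y, S) = 3/2 (Q(y, S) = -¼*(-6) = 3/2)
l(j, c) = √(-85 + 2*j) (l(j, c) = √(2*j - 85) = √(-85 + 2*j))
(39338 - 22584)/(l(Q(-1, 9), 53) + ((16101 + 7903) + 3861)) = (39338 - 22584)/(√(-85 + 2*(3/2)) + ((16101 + 7903) + 3861)) = 16754/(√(-85 + 3) + (24004 + 3861)) = 16754/(√(-82) + 27865) = 16754/(I*√82 + 27865) = 16754/(27865 + I*√82)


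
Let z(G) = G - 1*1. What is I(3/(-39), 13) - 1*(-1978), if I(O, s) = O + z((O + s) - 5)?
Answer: 25803/13 ≈ 1984.8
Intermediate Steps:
z(G) = -1 + G (z(G) = G - 1 = -1 + G)
I(O, s) = -6 + s + 2*O (I(O, s) = O + (-1 + ((O + s) - 5)) = O + (-1 + (-5 + O + s)) = O + (-6 + O + s) = -6 + s + 2*O)
I(3/(-39), 13) - 1*(-1978) = (-6 + 13 + 2*(3/(-39))) - 1*(-1978) = (-6 + 13 + 2*(3*(-1/39))) + 1978 = (-6 + 13 + 2*(-1/13)) + 1978 = (-6 + 13 - 2/13) + 1978 = 89/13 + 1978 = 25803/13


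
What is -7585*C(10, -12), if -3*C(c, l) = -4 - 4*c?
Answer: -333740/3 ≈ -1.1125e+5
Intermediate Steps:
C(c, l) = 4/3 + 4*c/3 (C(c, l) = -(-4 - 4*c)/3 = 4/3 + 4*c/3)
-7585*C(10, -12) = -7585*(4/3 + (4/3)*10) = -7585*(4/3 + 40/3) = -7585*44/3 = -333740/3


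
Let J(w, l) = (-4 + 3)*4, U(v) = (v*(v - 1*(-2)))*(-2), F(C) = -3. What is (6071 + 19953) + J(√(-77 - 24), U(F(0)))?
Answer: 26020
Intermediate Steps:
U(v) = -2*v*(2 + v) (U(v) = (v*(v + 2))*(-2) = (v*(2 + v))*(-2) = -2*v*(2 + v))
J(w, l) = -4 (J(w, l) = -1*4 = -4)
(6071 + 19953) + J(√(-77 - 24), U(F(0))) = (6071 + 19953) - 4 = 26024 - 4 = 26020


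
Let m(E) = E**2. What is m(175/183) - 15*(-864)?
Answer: 434048065/33489 ≈ 12961.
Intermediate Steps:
m(175/183) - 15*(-864) = (175/183)**2 - 15*(-864) = (175*(1/183))**2 + 12960 = (175/183)**2 + 12960 = 30625/33489 + 12960 = 434048065/33489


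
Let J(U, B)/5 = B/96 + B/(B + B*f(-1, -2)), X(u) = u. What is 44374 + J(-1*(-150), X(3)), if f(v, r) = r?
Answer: 1419813/32 ≈ 44369.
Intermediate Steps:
J(U, B) = -5 + 5*B/96 (J(U, B) = 5*(B/96 + B/(B + B*(-2))) = 5*(B*(1/96) + B/(B - 2*B)) = 5*(B/96 + B/((-B))) = 5*(B/96 + B*(-1/B)) = 5*(B/96 - 1) = 5*(-1 + B/96) = -5 + 5*B/96)
44374 + J(-1*(-150), X(3)) = 44374 + (-5 + (5/96)*3) = 44374 + (-5 + 5/32) = 44374 - 155/32 = 1419813/32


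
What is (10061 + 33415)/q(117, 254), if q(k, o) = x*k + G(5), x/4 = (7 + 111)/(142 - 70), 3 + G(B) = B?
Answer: 43476/769 ≈ 56.536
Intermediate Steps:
G(B) = -3 + B
x = 59/9 (x = 4*((7 + 111)/(142 - 70)) = 4*(118/72) = 4*(118*(1/72)) = 4*(59/36) = 59/9 ≈ 6.5556)
q(k, o) = 2 + 59*k/9 (q(k, o) = 59*k/9 + (-3 + 5) = 59*k/9 + 2 = 2 + 59*k/9)
(10061 + 33415)/q(117, 254) = (10061 + 33415)/(2 + (59/9)*117) = 43476/(2 + 767) = 43476/769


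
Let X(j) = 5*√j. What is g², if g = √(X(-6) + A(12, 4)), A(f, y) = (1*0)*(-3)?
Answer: 5*I*√6 ≈ 12.247*I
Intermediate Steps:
A(f, y) = 0 (A(f, y) = 0*(-3) = 0)
g = √5*6^(¼)*√I (g = √(5*√(-6) + 0) = √(5*(I*√6) + 0) = √(5*I*√6 + 0) = √(5*I*√6) = √5*6^(¼)*√I ≈ 2.4746 + 2.4746*I)
g² = (√5*6^(¼)*√I)² = 5*I*√6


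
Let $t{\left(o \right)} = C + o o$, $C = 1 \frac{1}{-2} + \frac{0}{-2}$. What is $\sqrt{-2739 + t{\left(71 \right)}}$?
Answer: $\frac{\sqrt{9206}}{2} \approx 47.974$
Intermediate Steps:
$C = - \frac{1}{2}$ ($C = 1 \left(- \frac{1}{2}\right) + 0 \left(- \frac{1}{2}\right) = - \frac{1}{2} + 0 = - \frac{1}{2} \approx -0.5$)
$t{\left(o \right)} = - \frac{1}{2} + o^{2}$ ($t{\left(o \right)} = - \frac{1}{2} + o o = - \frac{1}{2} + o^{2}$)
$\sqrt{-2739 + t{\left(71 \right)}} = \sqrt{-2739 - \left(\frac{1}{2} - 71^{2}\right)} = \sqrt{-2739 + \left(- \frac{1}{2} + 5041\right)} = \sqrt{-2739 + \frac{10081}{2}} = \sqrt{\frac{4603}{2}} = \frac{\sqrt{9206}}{2}$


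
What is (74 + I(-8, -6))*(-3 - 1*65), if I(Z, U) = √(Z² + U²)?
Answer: -5712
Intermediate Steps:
I(Z, U) = √(U² + Z²)
(74 + I(-8, -6))*(-3 - 1*65) = (74 + √((-6)² + (-8)²))*(-3 - 1*65) = (74 + √(36 + 64))*(-3 - 65) = (74 + √100)*(-68) = (74 + 10)*(-68) = 84*(-68) = -5712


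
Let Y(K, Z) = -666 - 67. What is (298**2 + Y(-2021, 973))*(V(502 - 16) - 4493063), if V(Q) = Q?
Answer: -395665748967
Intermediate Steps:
Y(K, Z) = -733
(298**2 + Y(-2021, 973))*(V(502 - 16) - 4493063) = (298**2 - 733)*((502 - 16) - 4493063) = (88804 - 733)*(486 - 4493063) = 88071*(-4492577) = -395665748967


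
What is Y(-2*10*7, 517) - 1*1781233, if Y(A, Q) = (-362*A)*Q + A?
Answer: 24420187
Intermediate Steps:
Y(A, Q) = A - 362*A*Q (Y(A, Q) = -362*A*Q + A = A - 362*A*Q)
Y(-2*10*7, 517) - 1*1781233 = (-2*10*7)*(1 - 362*517) - 1*1781233 = (-20*7)*(1 - 187154) - 1781233 = -140*(-187153) - 1781233 = 26201420 - 1781233 = 24420187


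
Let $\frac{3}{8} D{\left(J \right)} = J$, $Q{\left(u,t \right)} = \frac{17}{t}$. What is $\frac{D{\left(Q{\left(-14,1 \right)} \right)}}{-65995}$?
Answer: $- \frac{136}{197985} \approx -0.00068692$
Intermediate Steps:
$D{\left(J \right)} = \frac{8 J}{3}$
$\frac{D{\left(Q{\left(-14,1 \right)} \right)}}{-65995} = \frac{\frac{8}{3} \cdot \frac{17}{1}}{-65995} = \frac{8 \cdot 17 \cdot 1}{3} \left(- \frac{1}{65995}\right) = \frac{8}{3} \cdot 17 \left(- \frac{1}{65995}\right) = \frac{136}{3} \left(- \frac{1}{65995}\right) = - \frac{136}{197985}$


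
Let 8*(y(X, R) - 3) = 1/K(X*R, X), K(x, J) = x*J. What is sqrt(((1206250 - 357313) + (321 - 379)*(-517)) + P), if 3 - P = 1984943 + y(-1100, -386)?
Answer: I*sqrt(797595970652799807)/849200 ≈ 1051.7*I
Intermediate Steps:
K(x, J) = J*x
y(X, R) = 3 + 1/(8*R*X**2) (y(X, R) = 3 + 1/(8*((X*(X*R)))) = 3 + 1/(8*((X*(R*X)))) = 3 + 1/(8*((R*X**2))) = 3 + (1/(R*X**2))/8 = 3 + 1/(8*R*X**2))
P = -7416699820639999/3736480000 (P = 3 - (1984943 + (3 + (1/8)/(-386*(-1100)**2))) = 3 - (1984943 + (3 + (1/8)*(-1/386)*(1/1210000))) = 3 - (1984943 + (3 - 1/3736480000)) = 3 - (1984943 + 11209439999/3736480000) = 3 - 1*7416711030079999/3736480000 = 3 - 7416711030079999/3736480000 = -7416699820639999/3736480000 ≈ -1.9849e+6)
sqrt(((1206250 - 357313) + (321 - 379)*(-517)) + P) = sqrt(((1206250 - 357313) + (321 - 379)*(-517)) - 7416699820639999/3736480000) = sqrt((848937 - 58*(-517)) - 7416699820639999/3736480000) = sqrt((848937 + 29986) - 7416699820639999/3736480000) = sqrt(878923 - 7416699820639999/3736480000) = sqrt(-4132621609599999/3736480000) = I*sqrt(797595970652799807)/849200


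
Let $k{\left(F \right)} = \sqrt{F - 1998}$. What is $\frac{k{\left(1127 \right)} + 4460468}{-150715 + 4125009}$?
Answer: $\frac{2230234}{1987147} + \frac{i \sqrt{871}}{3974294} \approx 1.1223 + 7.4259 \cdot 10^{-6} i$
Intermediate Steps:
$k{\left(F \right)} = \sqrt{-1998 + F}$
$\frac{k{\left(1127 \right)} + 4460468}{-150715 + 4125009} = \frac{\sqrt{-1998 + 1127} + 4460468}{-150715 + 4125009} = \frac{\sqrt{-871} + 4460468}{3974294} = \left(i \sqrt{871} + 4460468\right) \frac{1}{3974294} = \left(4460468 + i \sqrt{871}\right) \frac{1}{3974294} = \frac{2230234}{1987147} + \frac{i \sqrt{871}}{3974294}$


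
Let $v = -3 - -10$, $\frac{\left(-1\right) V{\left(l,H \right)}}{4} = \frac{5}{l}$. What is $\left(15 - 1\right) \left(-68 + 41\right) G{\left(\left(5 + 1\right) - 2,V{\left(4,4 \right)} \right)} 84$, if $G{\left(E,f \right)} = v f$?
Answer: $1111320$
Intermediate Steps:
$V{\left(l,H \right)} = - \frac{20}{l}$ ($V{\left(l,H \right)} = - 4 \frac{5}{l} = - \frac{20}{l}$)
$v = 7$ ($v = -3 + 10 = 7$)
$G{\left(E,f \right)} = 7 f$
$\left(15 - 1\right) \left(-68 + 41\right) G{\left(\left(5 + 1\right) - 2,V{\left(4,4 \right)} \right)} 84 = \left(15 - 1\right) \left(-68 + 41\right) 7 \left(- \frac{20}{4}\right) 84 = 14 \left(-27\right) 7 \left(\left(-20\right) \frac{1}{4}\right) 84 = - 378 \cdot 7 \left(-5\right) 84 = \left(-378\right) \left(-35\right) 84 = 13230 \cdot 84 = 1111320$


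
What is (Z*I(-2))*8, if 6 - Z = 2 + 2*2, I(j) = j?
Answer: 0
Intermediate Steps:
Z = 0 (Z = 6 - (2 + 2*2) = 6 - (2 + 4) = 6 - 1*6 = 6 - 6 = 0)
(Z*I(-2))*8 = (0*(-2))*8 = 0*8 = 0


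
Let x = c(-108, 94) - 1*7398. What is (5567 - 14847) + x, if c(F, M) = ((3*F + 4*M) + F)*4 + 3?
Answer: -16899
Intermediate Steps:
c(F, M) = 3 + 16*F + 16*M (c(F, M) = (4*F + 4*M)*4 + 3 = (16*F + 16*M) + 3 = 3 + 16*F + 16*M)
x = -7619 (x = (3 + 16*(-108) + 16*94) - 1*7398 = (3 - 1728 + 1504) - 7398 = -221 - 7398 = -7619)
(5567 - 14847) + x = (5567 - 14847) - 7619 = -9280 - 7619 = -16899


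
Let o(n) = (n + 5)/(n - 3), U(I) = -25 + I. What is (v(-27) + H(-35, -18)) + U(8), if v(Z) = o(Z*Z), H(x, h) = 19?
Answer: 1093/363 ≈ 3.0110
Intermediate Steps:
o(n) = (5 + n)/(-3 + n)
v(Z) = (5 + Z²)/(-3 + Z²) (v(Z) = (5 + Z*Z)/(-3 + Z*Z) = (5 + Z²)/(-3 + Z²))
(v(-27) + H(-35, -18)) + U(8) = ((5 + (-27)²)/(-3 + (-27)²) + 19) + (-25 + 8) = ((5 + 729)/(-3 + 729) + 19) - 17 = (734/726 + 19) - 17 = ((1/726)*734 + 19) - 17 = (367/363 + 19) - 17 = 7264/363 - 17 = 1093/363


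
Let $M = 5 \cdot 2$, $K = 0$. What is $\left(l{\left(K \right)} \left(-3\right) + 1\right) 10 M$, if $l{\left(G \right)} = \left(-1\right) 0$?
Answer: $100$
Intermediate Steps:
$M = 10$
$l{\left(G \right)} = 0$
$\left(l{\left(K \right)} \left(-3\right) + 1\right) 10 M = \left(0 \left(-3\right) + 1\right) 10 \cdot 10 = \left(0 + 1\right) 10 \cdot 10 = 1 \cdot 10 \cdot 10 = 10 \cdot 10 = 100$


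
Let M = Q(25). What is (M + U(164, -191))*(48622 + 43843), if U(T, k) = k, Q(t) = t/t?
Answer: -17568350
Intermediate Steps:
Q(t) = 1
M = 1
(M + U(164, -191))*(48622 + 43843) = (1 - 191)*(48622 + 43843) = -190*92465 = -17568350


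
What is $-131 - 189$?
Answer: $-320$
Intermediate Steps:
$-131 - 189 = -320$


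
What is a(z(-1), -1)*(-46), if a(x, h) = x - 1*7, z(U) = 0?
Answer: 322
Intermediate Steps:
a(x, h) = -7 + x (a(x, h) = x - 7 = -7 + x)
a(z(-1), -1)*(-46) = (-7 + 0)*(-46) = -7*(-46) = 322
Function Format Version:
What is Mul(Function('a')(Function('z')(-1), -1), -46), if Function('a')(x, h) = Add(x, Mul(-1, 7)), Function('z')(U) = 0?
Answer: 322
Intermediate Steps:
Function('a')(x, h) = Add(-7, x) (Function('a')(x, h) = Add(x, -7) = Add(-7, x))
Mul(Function('a')(Function('z')(-1), -1), -46) = Mul(Add(-7, 0), -46) = Mul(-7, -46) = 322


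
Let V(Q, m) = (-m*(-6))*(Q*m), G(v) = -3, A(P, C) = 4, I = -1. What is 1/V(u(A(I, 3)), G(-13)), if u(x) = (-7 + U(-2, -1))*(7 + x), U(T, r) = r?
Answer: -1/4752 ≈ -0.00021044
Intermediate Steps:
u(x) = -56 - 8*x (u(x) = (-7 - 1)*(7 + x) = -8*(7 + x) = -56 - 8*x)
V(Q, m) = 6*Q*m**2 (V(Q, m) = (6*m)*(Q*m) = 6*Q*m**2)
1/V(u(A(I, 3)), G(-13)) = 1/(6*(-56 - 8*4)*(-3)**2) = 1/(6*(-56 - 32)*9) = 1/(6*(-88)*9) = 1/(-4752) = -1/4752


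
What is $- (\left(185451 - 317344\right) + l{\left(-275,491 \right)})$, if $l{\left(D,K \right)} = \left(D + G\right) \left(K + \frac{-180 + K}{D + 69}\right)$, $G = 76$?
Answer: $\frac{47236123}{206} \approx 2.293 \cdot 10^{5}$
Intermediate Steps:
$l{\left(D,K \right)} = \left(76 + D\right) \left(K + \frac{-180 + K}{69 + D}\right)$ ($l{\left(D,K \right)} = \left(D + 76\right) \left(K + \frac{-180 + K}{D + 69}\right) = \left(76 + D\right) \left(K + \frac{-180 + K}{69 + D}\right)$)
$- (\left(185451 - 317344\right) + l{\left(-275,491 \right)}) = - (\left(185451 - 317344\right) + \frac{-13680 - -49500 + 5320 \cdot 491 + 491 \left(-275\right)^{2} + 146 \left(-275\right) 491}{69 - 275}) = - (-131893 + \frac{-13680 + 49500 + 2612120 + 491 \cdot 75625 - 19713650}{-206}) = - (-131893 - \frac{-13680 + 49500 + 2612120 + 37131875 - 19713650}{206}) = - (-131893 - \frac{20066165}{206}) = \left(-1\right) \left(- \frac{47236123}{206}\right) = \frac{47236123}{206}$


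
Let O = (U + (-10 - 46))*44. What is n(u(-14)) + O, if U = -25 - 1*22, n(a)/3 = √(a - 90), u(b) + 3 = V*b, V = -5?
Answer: -4532 + 3*I*√23 ≈ -4532.0 + 14.387*I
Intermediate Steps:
u(b) = -3 - 5*b
n(a) = 3*√(-90 + a) (n(a) = 3*√(a - 90) = 3*√(-90 + a))
U = -47 (U = -25 - 22 = -47)
O = -4532 (O = (-47 + (-10 - 46))*44 = (-47 - 56)*44 = -103*44 = -4532)
n(u(-14)) + O = 3*√(-90 + (-3 - 5*(-14))) - 4532 = 3*√(-90 + (-3 + 70)) - 4532 = 3*√(-90 + 67) - 4532 = 3*√(-23) - 4532 = 3*(I*√23) - 4532 = 3*I*√23 - 4532 = -4532 + 3*I*√23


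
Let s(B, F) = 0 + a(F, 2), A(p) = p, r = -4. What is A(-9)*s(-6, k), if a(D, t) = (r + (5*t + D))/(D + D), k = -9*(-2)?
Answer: -6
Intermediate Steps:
k = 18
a(D, t) = (-4 + D + 5*t)/(2*D) (a(D, t) = (-4 + (5*t + D))/(D + D) = (-4 + (D + 5*t))/((2*D)) = (-4 + D + 5*t)*(1/(2*D)) = (-4 + D + 5*t)/(2*D))
s(B, F) = (6 + F)/(2*F) (s(B, F) = 0 + (-4 + F + 5*2)/(2*F) = 0 + (-4 + F + 10)/(2*F) = 0 + (6 + F)/(2*F) = (6 + F)/(2*F))
A(-9)*s(-6, k) = -9*(6 + 18)/(2*18) = -9*24/(2*18) = -9*⅔ = -6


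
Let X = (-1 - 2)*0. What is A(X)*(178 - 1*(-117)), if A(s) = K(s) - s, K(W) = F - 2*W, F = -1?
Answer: -295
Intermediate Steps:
X = 0 (X = -3*0 = 0)
K(W) = -1 - 2*W
A(s) = -1 - 3*s (A(s) = (-1 - 2*s) - s = -1 - 3*s)
A(X)*(178 - 1*(-117)) = (-1 - 3*0)*(178 - 1*(-117)) = (-1 + 0)*(178 + 117) = -1*295 = -295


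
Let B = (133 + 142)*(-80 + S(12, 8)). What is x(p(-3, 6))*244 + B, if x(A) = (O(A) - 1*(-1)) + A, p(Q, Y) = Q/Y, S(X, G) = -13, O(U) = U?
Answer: -25575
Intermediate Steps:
x(A) = 1 + 2*A (x(A) = (A - 1*(-1)) + A = (A + 1) + A = (1 + A) + A = 1 + 2*A)
B = -25575 (B = (133 + 142)*(-80 - 13) = 275*(-93) = -25575)
x(p(-3, 6))*244 + B = (1 + 2*(-3/6))*244 - 25575 = (1 + 2*(-3*1/6))*244 - 25575 = (1 + 2*(-1/2))*244 - 25575 = (1 - 1)*244 - 25575 = 0*244 - 25575 = 0 - 25575 = -25575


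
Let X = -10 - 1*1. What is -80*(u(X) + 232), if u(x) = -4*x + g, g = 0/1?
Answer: -22080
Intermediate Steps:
g = 0 (g = 0*1 = 0)
X = -11 (X = -10 - 1 = -11)
u(x) = -4*x (u(x) = -4*x + 0 = -4*x)
-80*(u(X) + 232) = -80*(-4*(-11) + 232) = -80*(44 + 232) = -80*276 = -22080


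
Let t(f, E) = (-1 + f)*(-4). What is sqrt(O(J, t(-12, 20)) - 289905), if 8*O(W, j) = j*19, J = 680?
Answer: I*sqrt(1159126)/2 ≈ 538.31*I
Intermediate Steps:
t(f, E) = 4 - 4*f
O(W, j) = 19*j/8 (O(W, j) = (j*19)/8 = (19*j)/8 = 19*j/8)
sqrt(O(J, t(-12, 20)) - 289905) = sqrt(19*(4 - 4*(-12))/8 - 289905) = sqrt(19*(4 + 48)/8 - 289905) = sqrt((19/8)*52 - 289905) = sqrt(247/2 - 289905) = sqrt(-579563/2) = I*sqrt(1159126)/2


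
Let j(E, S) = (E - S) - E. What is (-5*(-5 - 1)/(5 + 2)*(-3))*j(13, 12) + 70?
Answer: 1570/7 ≈ 224.29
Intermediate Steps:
j(E, S) = -S
(-5*(-5 - 1)/(5 + 2)*(-3))*j(13, 12) + 70 = (-5*(-5 - 1)/(5 + 2)*(-3))*(-1*12) + 70 = (-(-30)/7*(-3))*(-12) + 70 = (-5*(-6/7)*(-3))*(-12) + 70 = ((30/7)*(-3))*(-12) + 70 = -90/7*(-12) + 70 = 1080/7 + 70 = 1570/7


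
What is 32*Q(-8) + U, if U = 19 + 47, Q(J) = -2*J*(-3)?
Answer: -1470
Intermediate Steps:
Q(J) = 6*J
U = 66
32*Q(-8) + U = 32*(6*(-8)) + 66 = 32*(-48) + 66 = -1536 + 66 = -1470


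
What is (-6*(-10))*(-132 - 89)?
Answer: -13260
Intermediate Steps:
(-6*(-10))*(-132 - 89) = 60*(-221) = -13260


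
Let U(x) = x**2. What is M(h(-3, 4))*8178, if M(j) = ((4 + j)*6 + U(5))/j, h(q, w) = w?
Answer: 298497/2 ≈ 1.4925e+5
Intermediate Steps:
M(j) = (49 + 6*j)/j (M(j) = ((4 + j)*6 + 5**2)/j = ((24 + 6*j) + 25)/j = (49 + 6*j)/j)
M(h(-3, 4))*8178 = (6 + 49/4)*8178 = (73/4)*8178 = 298497/2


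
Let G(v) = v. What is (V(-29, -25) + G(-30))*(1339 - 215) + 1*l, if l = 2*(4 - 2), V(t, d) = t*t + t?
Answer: 878972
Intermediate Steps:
V(t, d) = t + t² (V(t, d) = t² + t = t + t²)
l = 4 (l = 2*2 = 4)
(V(-29, -25) + G(-30))*(1339 - 215) + 1*l = (-29*(1 - 29) - 30)*(1339 - 215) + 1*4 = (-29*(-28) - 30)*1124 + 4 = (812 - 30)*1124 + 4 = 782*1124 + 4 = 878968 + 4 = 878972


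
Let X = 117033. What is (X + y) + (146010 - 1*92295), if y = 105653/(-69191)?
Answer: 11814119215/69191 ≈ 1.7075e+5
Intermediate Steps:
y = -105653/69191 (y = 105653*(-1/69191) = -105653/69191 ≈ -1.5270)
(X + y) + (146010 - 1*92295) = (117033 - 105653/69191) + (146010 - 1*92295) = 8097524650/69191 + (146010 - 92295) = 8097524650/69191 + 53715 = 11814119215/69191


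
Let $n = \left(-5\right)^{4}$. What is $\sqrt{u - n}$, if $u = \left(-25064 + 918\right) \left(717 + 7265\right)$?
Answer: $i \sqrt{192733997} \approx 13883.0 i$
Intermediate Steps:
$n = 625$
$u = -192733372$ ($u = \left(-24146\right) 7982 = -192733372$)
$\sqrt{u - n} = \sqrt{-192733372 - 625} = \sqrt{-192733997} = i \sqrt{192733997}$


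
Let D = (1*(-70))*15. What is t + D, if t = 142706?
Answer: 141656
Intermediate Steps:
D = -1050 (D = -70*15 = -1050)
t + D = 142706 - 1050 = 141656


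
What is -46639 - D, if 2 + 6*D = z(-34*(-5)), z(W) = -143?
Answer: -279689/6 ≈ -46615.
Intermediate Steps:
D = -145/6 (D = -⅓ + (⅙)*(-143) = -⅓ - 143/6 = -145/6 ≈ -24.167)
-46639 - D = -46639 - 1*(-145/6) = -46639 + 145/6 = -279689/6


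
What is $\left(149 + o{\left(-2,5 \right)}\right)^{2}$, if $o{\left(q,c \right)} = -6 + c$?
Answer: $21904$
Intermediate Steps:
$\left(149 + o{\left(-2,5 \right)}\right)^{2} = \left(149 + \left(-6 + 5\right)\right)^{2} = \left(149 - 1\right)^{2} = 148^{2} = 21904$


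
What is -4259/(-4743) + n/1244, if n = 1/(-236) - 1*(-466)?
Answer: 1771985681/1392468912 ≈ 1.2725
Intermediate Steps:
n = 109975/236 (n = -1/236 + 466 = 109975/236 ≈ 466.00)
-4259/(-4743) + n/1244 = -4259/(-4743) + (109975/236)/1244 = -4259*(-1/4743) + (109975/236)*(1/1244) = 4259/4743 + 109975/293584 = 1771985681/1392468912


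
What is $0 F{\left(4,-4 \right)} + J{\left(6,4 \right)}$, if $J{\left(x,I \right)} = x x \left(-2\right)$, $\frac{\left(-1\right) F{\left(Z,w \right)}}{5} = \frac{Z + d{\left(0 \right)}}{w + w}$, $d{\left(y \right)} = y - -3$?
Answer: $-72$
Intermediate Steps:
$d{\left(y \right)} = 3 + y$ ($d{\left(y \right)} = y + 3 = 3 + y$)
$F{\left(Z,w \right)} = - \frac{5 \left(3 + Z\right)}{2 w}$ ($F{\left(Z,w \right)} = - 5 \frac{Z + \left(3 + 0\right)}{w + w} = - 5 \frac{Z + 3}{2 w} = - 5 \left(3 + Z\right) \frac{1}{2 w} = - 5 \frac{3 + Z}{2 w} = - \frac{5 \left(3 + Z\right)}{2 w}$)
$J{\left(x,I \right)} = - 2 x^{2}$ ($J{\left(x,I \right)} = x^{2} \left(-2\right) = - 2 x^{2}$)
$0 F{\left(4,-4 \right)} + J{\left(6,4 \right)} = 0 \frac{5 \left(-3 - 4\right)}{2 \left(-4\right)} - 2 \cdot 6^{2} = 0 \cdot \frac{5}{2} \left(- \frac{1}{4}\right) \left(-3 - 4\right) - 72 = 0 \cdot \frac{5}{2} \left(- \frac{1}{4}\right) \left(-7\right) - 72 = 0 \cdot \frac{35}{8} - 72 = 0 - 72 = -72$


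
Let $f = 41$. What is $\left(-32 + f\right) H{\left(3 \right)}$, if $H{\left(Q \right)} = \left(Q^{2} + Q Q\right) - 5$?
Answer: $117$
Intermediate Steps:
$H{\left(Q \right)} = -5 + 2 Q^{2}$ ($H{\left(Q \right)} = \left(Q^{2} + Q^{2}\right) - 5 = 2 Q^{2} - 5 = -5 + 2 Q^{2}$)
$\left(-32 + f\right) H{\left(3 \right)} = \left(-32 + 41\right) \left(-5 + 2 \cdot 3^{2}\right) = 9 \left(-5 + 2 \cdot 9\right) = 9 \left(-5 + 18\right) = 9 \cdot 13 = 117$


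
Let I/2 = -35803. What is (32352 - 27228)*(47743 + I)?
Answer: -122274012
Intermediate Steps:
I = -71606 (I = 2*(-35803) = -71606)
(32352 - 27228)*(47743 + I) = (32352 - 27228)*(47743 - 71606) = 5124*(-23863) = -122274012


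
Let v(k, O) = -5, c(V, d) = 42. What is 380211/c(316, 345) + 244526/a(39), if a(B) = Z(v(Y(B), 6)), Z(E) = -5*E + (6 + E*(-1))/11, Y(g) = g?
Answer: 3359263/182 ≈ 18458.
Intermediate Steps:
Z(E) = 6/11 - 56*E/11 (Z(E) = -5*E + (6 - E)*(1/11) = -5*E + (6/11 - E/11) = 6/11 - 56*E/11)
a(B) = 26 (a(B) = 6/11 - 56/11*(-5) = 6/11 + 280/11 = 26)
380211/c(316, 345) + 244526/a(39) = 380211/42 + 244526/26 = 380211*(1/42) + 244526*(1/26) = 126737/14 + 122263/13 = 3359263/182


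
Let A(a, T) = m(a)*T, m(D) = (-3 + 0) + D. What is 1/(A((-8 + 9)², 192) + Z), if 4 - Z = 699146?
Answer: -1/699526 ≈ -1.4295e-6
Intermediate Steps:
m(D) = -3 + D
Z = -699142 (Z = 4 - 1*699146 = 4 - 699146 = -699142)
A(a, T) = T*(-3 + a) (A(a, T) = (-3 + a)*T = T*(-3 + a))
1/(A((-8 + 9)², 192) + Z) = 1/(192*(-3 + (-8 + 9)²) - 699142) = 1/(192*(-3 + 1²) - 699142) = 1/(192*(-3 + 1) - 699142) = 1/(192*(-2) - 699142) = 1/(-384 - 699142) = 1/(-699526) = -1/699526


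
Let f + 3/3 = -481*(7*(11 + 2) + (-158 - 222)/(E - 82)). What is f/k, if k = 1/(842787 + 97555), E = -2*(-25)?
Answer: -186127063941/4 ≈ -4.6532e+10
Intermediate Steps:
E = 50
k = 1/940342 ≈ 1.0634e-6
f = -395871/8 (f = -1 - 481*(7*(11 + 2) + (-158 - 222)/(50 - 82)) = -1 - 481*(7*13 - 380/(-32)) = -1 - 481*(91 - 380*(-1/32)) = -1 - 481*(91 + 95/8) = -1 - 481*823/8 = -1 - 395863/8 = -395871/8 ≈ -49484.)
f/k = -395871/(8*1/940342) = -395871/8*940342 = -186127063941/4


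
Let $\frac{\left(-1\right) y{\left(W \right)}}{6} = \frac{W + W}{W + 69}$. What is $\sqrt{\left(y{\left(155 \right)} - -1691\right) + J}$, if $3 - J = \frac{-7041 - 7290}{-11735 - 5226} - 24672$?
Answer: $\frac{\sqrt{121315535749730}}{67844} \approx 162.35$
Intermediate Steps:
$y{\left(W \right)} = - \frac{12 W}{69 + W}$ ($y{\left(W \right)} = - 6 \frac{W + W}{W + 69} = - 6 \frac{2 W}{69 + W} = - \frac{12 W}{69 + W}$)
$J = \frac{418498344}{16961}$ ($J = 3 - \left(\frac{-7041 - 7290}{-11735 - 5226} - 24672\right) = 3 - \left(- \frac{14331}{-16961} - 24672\right) = 3 - \left(\left(-14331\right) \left(- \frac{1}{16961}\right) - 24672\right) = 3 - \left(\frac{14331}{16961} - 24672\right) = 3 - - \frac{418447461}{16961} = 3 + \frac{418447461}{16961} = \frac{418498344}{16961} \approx 24674.0$)
$\sqrt{\left(y{\left(155 \right)} - -1691\right) + J} = \sqrt{\left(\left(-12\right) 155 \frac{1}{69 + 155} - -1691\right) + \frac{418498344}{16961}} = \sqrt{\left(\left(-12\right) 155 \cdot \frac{1}{224} + 1691\right) + \frac{418498344}{16961}} = \sqrt{\left(- \frac{465}{56} + 1691\right) + \frac{418498344}{16961}} = \sqrt{\frac{94231}{56} + \frac{418498344}{16961}} = \sqrt{\frac{3576308465}{135688}} = \frac{\sqrt{121315535749730}}{67844}$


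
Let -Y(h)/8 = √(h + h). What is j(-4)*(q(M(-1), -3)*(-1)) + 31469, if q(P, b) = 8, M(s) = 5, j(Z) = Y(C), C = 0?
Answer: 31469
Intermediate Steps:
Y(h) = -8*√2*√h (Y(h) = -8*√(h + h) = -8*√2*√h)
j(Z) = 0 (j(Z) = -8*√2*√0 = -8*√2*0 = 0)
j(-4)*(q(M(-1), -3)*(-1)) + 31469 = 0*(8*(-1)) + 31469 = 0*(-8) + 31469 = 0 + 31469 = 31469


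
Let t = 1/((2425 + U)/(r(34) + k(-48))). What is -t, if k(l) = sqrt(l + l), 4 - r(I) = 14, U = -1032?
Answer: 10/1393 - 4*I*sqrt(6)/1393 ≈ 0.0071788 - 0.0070337*I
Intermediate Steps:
r(I) = -10 (r(I) = 4 - 1*14 = 4 - 14 = -10)
k(l) = sqrt(2)*sqrt(l) (k(l) = sqrt(2*l) = sqrt(2)*sqrt(l))
t = -10/1393 + 4*I*sqrt(6)/1393 (t = 1/((2425 - 1032)/(-10 + sqrt(2)*sqrt(-48))) = 1/(1393/(-10 + sqrt(2)*(4*I*sqrt(3)))) = 1/(1393/(-10 + 4*I*sqrt(6))) = -10/1393 + 4*I*sqrt(6)/1393 ≈ -0.0071788 + 0.0070337*I)
-t = -(-10/1393 + 4*I*sqrt(6)/1393) = 10/1393 - 4*I*sqrt(6)/1393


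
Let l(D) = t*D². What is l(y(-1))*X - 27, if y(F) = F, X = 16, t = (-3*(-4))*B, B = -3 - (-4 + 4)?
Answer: -603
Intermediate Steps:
B = -3 (B = -3 - 1*0 = -3 + 0 = -3)
t = -36 (t = -3*(-4)*(-3) = 12*(-3) = -36)
l(D) = -36*D²
l(y(-1))*X - 27 = -36*(-1)²*16 - 27 = -36*1*16 - 27 = -36*16 - 27 = -576 - 27 = -603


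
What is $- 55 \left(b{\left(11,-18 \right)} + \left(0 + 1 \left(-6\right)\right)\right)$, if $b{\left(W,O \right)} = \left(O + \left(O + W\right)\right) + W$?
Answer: $1100$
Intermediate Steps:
$b{\left(W,O \right)} = 2 O + 2 W$ ($b{\left(W,O \right)} = \left(W + 2 O\right) + W = 2 O + 2 W$)
$- 55 \left(b{\left(11,-18 \right)} + \left(0 + 1 \left(-6\right)\right)\right) = - 55 \left(\left(2 \left(-18\right) + 2 \cdot 11\right) + \left(0 + 1 \left(-6\right)\right)\right) = - 55 \left(\left(-36 + 22\right) + \left(0 - 6\right)\right) = - 55 \left(-14 - 6\right) = \left(-55\right) \left(-20\right) = 1100$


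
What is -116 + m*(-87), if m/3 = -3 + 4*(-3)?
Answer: 3799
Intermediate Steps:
m = -45 (m = 3*(-3 + 4*(-3)) = 3*(-3 - 12) = 3*(-15) = -45)
-116 + m*(-87) = -116 - 45*(-87) = -116 + 3915 = 3799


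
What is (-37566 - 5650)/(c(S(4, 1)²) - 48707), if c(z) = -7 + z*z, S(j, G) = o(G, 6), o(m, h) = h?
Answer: 21608/23709 ≈ 0.91138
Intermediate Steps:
S(j, G) = 6
c(z) = -7 + z²
(-37566 - 5650)/(c(S(4, 1)²) - 48707) = (-37566 - 5650)/((-7 + (6²)²) - 48707) = -43216/((-7 + 36²) - 48707) = -43216/((-7 + 1296) - 48707) = -43216/(1289 - 48707) = -43216/(-47418) = -43216*(-1/47418) = 21608/23709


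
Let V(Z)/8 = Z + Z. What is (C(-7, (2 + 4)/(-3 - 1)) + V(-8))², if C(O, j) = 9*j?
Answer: 80089/4 ≈ 20022.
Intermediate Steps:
V(Z) = 16*Z (V(Z) = 8*(Z + Z) = 8*(2*Z) = 16*Z)
(C(-7, (2 + 4)/(-3 - 1)) + V(-8))² = (9*((2 + 4)/(-3 - 1)) + 16*(-8))² = (9*(6/(-4)) - 128)² = (9*(6*(-¼)) - 128)² = (9*(-3/2) - 128)² = (-27/2 - 128)² = (-283/2)² = 80089/4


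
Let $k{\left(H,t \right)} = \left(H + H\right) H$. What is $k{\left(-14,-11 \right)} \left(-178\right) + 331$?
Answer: $-69445$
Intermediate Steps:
$k{\left(H,t \right)} = 2 H^{2}$ ($k{\left(H,t \right)} = 2 H H = 2 H^{2}$)
$k{\left(-14,-11 \right)} \left(-178\right) + 331 = 2 \left(-14\right)^{2} \left(-178\right) + 331 = 2 \cdot 196 \left(-178\right) + 331 = 392 \left(-178\right) + 331 = -69776 + 331 = -69445$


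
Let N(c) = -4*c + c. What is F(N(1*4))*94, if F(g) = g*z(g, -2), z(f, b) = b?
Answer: 2256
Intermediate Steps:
N(c) = -3*c
F(g) = -2*g (F(g) = g*(-2) = -2*g)
F(N(1*4))*94 = -(-6)*1*4*94 = -(-6)*4*94 = -2*(-12)*94 = 24*94 = 2256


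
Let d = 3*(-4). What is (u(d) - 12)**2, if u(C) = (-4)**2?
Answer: 16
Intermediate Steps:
d = -12
u(C) = 16
(u(d) - 12)**2 = (16 - 12)**2 = 4**2 = 16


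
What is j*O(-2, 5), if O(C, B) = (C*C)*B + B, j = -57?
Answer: -1425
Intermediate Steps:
O(C, B) = B + B*C**2 (O(C, B) = C**2*B + B = B*C**2 + B = B + B*C**2)
j*O(-2, 5) = -285*(1 + (-2)**2) = -285*(1 + 4) = -285*5 = -57*25 = -1425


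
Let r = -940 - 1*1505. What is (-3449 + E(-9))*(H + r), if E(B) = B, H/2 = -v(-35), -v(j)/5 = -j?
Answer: 7244510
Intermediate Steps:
v(j) = 5*j (v(j) = -(-5)*j = 5*j)
H = 350 (H = 2*(-5*(-35)) = 2*(-1*(-175)) = 2*175 = 350)
r = -2445 (r = -940 - 1505 = -2445)
(-3449 + E(-9))*(H + r) = (-3449 - 9)*(350 - 2445) = -3458*(-2095) = 7244510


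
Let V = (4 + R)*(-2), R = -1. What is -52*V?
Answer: 312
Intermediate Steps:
V = -6 (V = (4 - 1)*(-2) = 3*(-2) = -6)
-52*V = -52*(-6) = 312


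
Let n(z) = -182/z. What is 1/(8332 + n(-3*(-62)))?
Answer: 93/774785 ≈ 0.00012003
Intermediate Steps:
1/(8332 + n(-3*(-62))) = 1/(8332 - 182/((-3*(-62)))) = 1/(8332 - 182/186) = 1/(8332 - 182*1/186) = 1/(8332 - 91/93) = 1/(774785/93) = 93/774785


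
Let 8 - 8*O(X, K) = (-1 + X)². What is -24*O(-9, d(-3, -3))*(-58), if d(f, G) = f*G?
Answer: -16008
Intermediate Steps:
d(f, G) = G*f
O(X, K) = 1 - (-1 + X)²/8
-24*O(-9, d(-3, -3))*(-58) = -24*(1 - (-1 - 9)²/8)*(-58) = -24*(1 - ⅛*(-10)²)*(-58) = -24*(1 - ⅛*100)*(-58) = -24*(1 - 25/2)*(-58) = -24*(-23/2)*(-58) = 276*(-58) = -16008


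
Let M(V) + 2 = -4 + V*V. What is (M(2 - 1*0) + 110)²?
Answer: 11664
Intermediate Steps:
M(V) = -6 + V² (M(V) = -2 + (-4 + V*V) = -2 + (-4 + V²) = -6 + V²)
(M(2 - 1*0) + 110)² = ((-6 + (2 - 1*0)²) + 110)² = ((-6 + (2 + 0)²) + 110)² = ((-6 + 2²) + 110)² = ((-6 + 4) + 110)² = (-2 + 110)² = 108² = 11664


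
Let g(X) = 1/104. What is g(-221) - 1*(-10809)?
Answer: 1124137/104 ≈ 10809.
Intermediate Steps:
g(X) = 1/104
g(-221) - 1*(-10809) = 1/104 - 1*(-10809) = 1/104 + 10809 = 1124137/104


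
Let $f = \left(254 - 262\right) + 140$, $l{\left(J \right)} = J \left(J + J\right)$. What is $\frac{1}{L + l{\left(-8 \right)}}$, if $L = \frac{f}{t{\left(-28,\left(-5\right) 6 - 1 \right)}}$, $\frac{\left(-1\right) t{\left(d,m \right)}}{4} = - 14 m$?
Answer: $\frac{434}{55519} \approx 0.0078171$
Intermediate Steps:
$l{\left(J \right)} = 2 J^{2}$ ($l{\left(J \right)} = J 2 J = 2 J^{2}$)
$t{\left(d,m \right)} = 56 m$ ($t{\left(d,m \right)} = - 4 \left(- 14 m\right) = 56 m$)
$f = 132$ ($f = -8 + 140 = 132$)
$L = - \frac{33}{434}$ ($L = \frac{132}{56 \left(\left(-5\right) 6 - 1\right)} = \frac{132}{56 \left(-30 - 1\right)} = \frac{132}{56 \left(-31\right)} = \frac{132}{-1736} = 132 \left(- \frac{1}{1736}\right) = - \frac{33}{434} \approx -0.076037$)
$\frac{1}{L + l{\left(-8 \right)}} = \frac{1}{- \frac{33}{434} + 2 \left(-8\right)^{2}} = \frac{1}{- \frac{33}{434} + 2 \cdot 64} = \frac{1}{- \frac{33}{434} + 128} = \frac{1}{\frac{55519}{434}} = \frac{434}{55519}$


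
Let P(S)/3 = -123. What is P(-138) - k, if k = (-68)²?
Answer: -4993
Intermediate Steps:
k = 4624
P(S) = -369 (P(S) = 3*(-123) = -369)
P(-138) - k = -369 - 1*4624 = -369 - 4624 = -4993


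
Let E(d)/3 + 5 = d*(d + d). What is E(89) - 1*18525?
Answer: 28986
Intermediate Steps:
E(d) = -15 + 6*d² (E(d) = -15 + 3*(d*(d + d)) = -15 + 3*(d*(2*d)) = -15 + 3*(2*d²) = -15 + 6*d²)
E(89) - 1*18525 = (-15 + 6*89²) - 1*18525 = (-15 + 6*7921) - 18525 = (-15 + 47526) - 18525 = 47511 - 18525 = 28986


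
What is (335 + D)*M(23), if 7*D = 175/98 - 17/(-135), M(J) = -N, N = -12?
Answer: 8871326/2205 ≈ 4023.3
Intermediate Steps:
M(J) = 12 (M(J) = -1*(-12) = 12)
D = 3613/13230 (D = (175/98 - 17/(-135))/7 = (175*(1/98) - 17*(-1/135))/7 = (25/14 + 17/135)/7 = (1/7)*(3613/1890) = 3613/13230 ≈ 0.27309)
(335 + D)*M(23) = (335 + 3613/13230)*12 = (4435663/13230)*12 = 8871326/2205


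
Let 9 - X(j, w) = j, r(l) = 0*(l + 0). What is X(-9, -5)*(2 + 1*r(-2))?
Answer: 36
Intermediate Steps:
r(l) = 0 (r(l) = 0*l = 0)
X(j, w) = 9 - j
X(-9, -5)*(2 + 1*r(-2)) = (9 - 1*(-9))*(2 + 1*0) = (9 + 9)*(2 + 0) = 18*2 = 36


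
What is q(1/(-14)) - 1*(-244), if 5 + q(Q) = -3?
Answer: 236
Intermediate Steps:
q(Q) = -8 (q(Q) = -5 - 3 = -8)
q(1/(-14)) - 1*(-244) = -8 - 1*(-244) = -8 + 244 = 236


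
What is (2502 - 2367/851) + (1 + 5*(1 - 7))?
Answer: 2102156/851 ≈ 2470.2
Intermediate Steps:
(2502 - 2367/851) + (1 + 5*(1 - 7)) = (2502 - 2367*1/851) + (1 + 5*(-6)) = (2502 - 2367/851) + (1 - 30) = 2126835/851 - 29 = 2102156/851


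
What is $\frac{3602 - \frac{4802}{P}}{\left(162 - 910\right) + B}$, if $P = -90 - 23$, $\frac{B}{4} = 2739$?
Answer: $\frac{102957}{288376} \approx 0.35702$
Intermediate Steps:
$B = 10956$ ($B = 4 \cdot 2739 = 10956$)
$P = -113$ ($P = -90 - 23 = -113$)
$\frac{3602 - \frac{4802}{P}}{\left(162 - 910\right) + B} = \frac{3602 - \frac{4802}{-113}}{\left(162 - 910\right) + 10956} = \frac{3602 - - \frac{4802}{113}}{-748 + 10956} = \frac{3602 + \frac{4802}{113}}{10208} = \frac{411828}{113} \cdot \frac{1}{10208} = \frac{102957}{288376}$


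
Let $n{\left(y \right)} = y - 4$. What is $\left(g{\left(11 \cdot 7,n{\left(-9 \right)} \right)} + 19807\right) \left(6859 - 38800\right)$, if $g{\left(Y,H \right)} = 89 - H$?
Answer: $-635913369$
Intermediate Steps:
$n{\left(y \right)} = -4 + y$
$\left(g{\left(11 \cdot 7,n{\left(-9 \right)} \right)} + 19807\right) \left(6859 - 38800\right) = \left(\left(89 - \left(-4 - 9\right)\right) + 19807\right) \left(6859 - 38800\right) = \left(\left(89 - -13\right) + 19807\right) \left(-31941\right) = \left(\left(89 + 13\right) + 19807\right) \left(-31941\right) = \left(102 + 19807\right) \left(-31941\right) = 19909 \left(-31941\right) = -635913369$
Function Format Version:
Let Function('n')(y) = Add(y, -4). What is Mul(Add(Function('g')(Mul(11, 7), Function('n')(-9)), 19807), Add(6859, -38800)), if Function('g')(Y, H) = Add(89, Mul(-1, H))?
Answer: -635913369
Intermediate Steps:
Function('n')(y) = Add(-4, y)
Mul(Add(Function('g')(Mul(11, 7), Function('n')(-9)), 19807), Add(6859, -38800)) = Mul(Add(Add(89, Mul(-1, Add(-4, -9))), 19807), Add(6859, -38800)) = Mul(Add(Add(89, Mul(-1, -13)), 19807), -31941) = Mul(Add(Add(89, 13), 19807), -31941) = Mul(Add(102, 19807), -31941) = Mul(19909, -31941) = -635913369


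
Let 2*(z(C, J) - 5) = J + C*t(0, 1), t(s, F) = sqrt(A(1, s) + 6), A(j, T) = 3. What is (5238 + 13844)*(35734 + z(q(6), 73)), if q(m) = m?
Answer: 682839829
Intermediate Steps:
t(s, F) = 3 (t(s, F) = sqrt(3 + 6) = sqrt(9) = 3)
z(C, J) = 5 + J/2 + 3*C/2 (z(C, J) = 5 + (J + C*3)/2 = 5 + (J + 3*C)/2 = 5 + (J/2 + 3*C/2) = 5 + J/2 + 3*C/2)
(5238 + 13844)*(35734 + z(q(6), 73)) = (5238 + 13844)*(35734 + (5 + (1/2)*73 + (3/2)*6)) = 19082*(35734 + (5 + 73/2 + 9)) = 19082*(35734 + 101/2) = 19082*(71569/2) = 682839829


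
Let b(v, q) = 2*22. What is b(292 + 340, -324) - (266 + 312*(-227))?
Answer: 70602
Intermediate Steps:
b(v, q) = 44
b(292 + 340, -324) - (266 + 312*(-227)) = 44 - (266 + 312*(-227)) = 44 - (266 - 70824) = 44 - 1*(-70558) = 44 + 70558 = 70602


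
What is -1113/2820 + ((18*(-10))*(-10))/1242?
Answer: 68401/64860 ≈ 1.0546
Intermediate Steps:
-1113/2820 + ((18*(-10))*(-10))/1242 = -1113*1/2820 - 180*(-10)*(1/1242) = -371/940 + 1800*(1/1242) = -371/940 + 100/69 = 68401/64860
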